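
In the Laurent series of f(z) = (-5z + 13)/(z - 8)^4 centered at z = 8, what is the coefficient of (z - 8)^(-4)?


Step 1: Write the numerator in powers of (z - 8): -5z + 13 = -5(z - 8) + (-5*8 + 13) = -5(z - 8) - 27
Step 2: Divide by (z - 8)^4: f(z) = -27(z - 8)^(-4) - 5(z - 8)^(-3)
Step 3: This finite sum is the Laurent series of f about z = 8.
Step 4: Coefficient of (z - 8)^(-4) = -5*8 + 13 = -27

-27


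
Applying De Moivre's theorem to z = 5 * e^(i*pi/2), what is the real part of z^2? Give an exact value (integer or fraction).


Step 1: By De Moivre's theorem, z^2 = 5^2 * e^(i*2*pi/2) = 25 * (cos(pi) + i*sin(pi))
Step 2: |z|^2 = 5^2 = 25
Step 3: The angle pi already lies in [0, 2*pi)
Step 4: cos(pi) = -1
Step 5: Re(z^2) = 25 * (-1) = -25

-25


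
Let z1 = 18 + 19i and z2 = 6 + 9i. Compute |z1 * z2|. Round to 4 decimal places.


Step 1: |z1| = sqrt(18^2 + 19^2) = sqrt(685)
Step 2: |z2| = sqrt(6^2 + 9^2) = sqrt(117)
Step 3: |z1*z2| = |z1|*|z2| = sqrt(685) * sqrt(117) = sqrt(685 * 117) = sqrt(80145)
Step 4: = 283.0989

283.0989


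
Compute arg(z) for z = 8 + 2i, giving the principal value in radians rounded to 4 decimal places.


Step 1: z = 8 + 2i
Step 2: arg(z) = atan2(2, 8)
Step 3: arg(z) = 0.245

0.245


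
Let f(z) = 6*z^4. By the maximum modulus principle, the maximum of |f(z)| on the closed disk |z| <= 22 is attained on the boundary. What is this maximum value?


Step 1: On |z| = 22, |f(z)| = 6 * |z|^4 = 6 * 22^4
Step 2: By maximum modulus principle, maximum is on boundary.
Step 3: Maximum = 6 * 234256 = 1405536

1405536


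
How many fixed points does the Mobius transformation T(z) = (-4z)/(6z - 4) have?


Step 1: Fixed points satisfy T(z) = z
Step 2: 6z^2 = 0
Step 3: Discriminant = 0^2 - 4*6*0 = 0
Step 4: Number of fixed points = 1

1


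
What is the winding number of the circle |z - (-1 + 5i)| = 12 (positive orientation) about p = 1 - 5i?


Step 1: Center c = (-1, 5), radius = 12
Step 2: |p - c|^2 = 2^2 + (-10)^2 = 104
Step 3: r^2 = 144
Step 4: |p-c| < r so winding number = 1

1


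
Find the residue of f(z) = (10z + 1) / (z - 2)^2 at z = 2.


Step 1: Pole of order 2 at z = 2
Step 2: Res = lim d/dz [(z - 2)^2 * f(z)] as z -> 2
Step 3: (z - 2)^2 * f(z) = 10z + 1
Step 4: d/dz[10z + 1] = 10

10


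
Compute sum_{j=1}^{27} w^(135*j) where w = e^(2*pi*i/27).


Step 1: The sum sum_{j=1}^{n} w^(k*j) equals n if n | k, else 0.
Step 2: Here n = 27, k = 135
Step 3: Does n divide k? 27 | 135 -> True
Step 4: Sum = 27

27


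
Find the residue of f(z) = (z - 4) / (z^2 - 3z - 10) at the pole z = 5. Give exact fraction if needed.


Step 1: Q(z) = z^2 - 3z - 10 = (z - 5)(z + 2)
Step 2: Q'(z) = 2z - 3
Step 3: Q'(5) = 7, P(5) = 1
Step 4: Res = P(5)/Q'(5) = 1/7 = 1/7

1/7


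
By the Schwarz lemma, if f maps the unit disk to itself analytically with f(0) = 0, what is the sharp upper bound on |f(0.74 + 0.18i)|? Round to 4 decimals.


Step 1: Schwarz lemma: if f: D -> D is analytic with f(0) = 0, then |f(z)| <= |z| for all z in D, and this is sharp (f(z) = z).
Step 2: |z0|^2 = 0.74^2 + 0.18^2 = 0.58
Step 3: |z0| = sqrt(0.58) = 0.761577
Step 4: Best bound = |z0| = 0.7616

0.7616


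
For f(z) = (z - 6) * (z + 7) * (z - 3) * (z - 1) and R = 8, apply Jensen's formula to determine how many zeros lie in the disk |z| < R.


Jensen's formula: (1/2pi)*integral log|f(Re^it)|dt = log|f(0)| + sum_{|a_k|<R} log(R/|a_k|)
Step 1: f(0) = (-6) * 7 * (-3) * (-1) = -126
Step 2: log|f(0)| = log|6| + log|-7| + log|3| + log|1| = 4.8363
Step 3: Zeros inside |z| < 8: 6, -7, 3, 1
Step 4: Jensen sum = log(8/6) + log(8/7) + log(8/3) + log(8/1) = 3.4815
Step 5: n(R) = number of terms in the Jensen sum = count of zeros inside |z| < 8 = 4

4


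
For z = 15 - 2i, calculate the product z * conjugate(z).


Step 1: conj(z) = 15 + 2i
Step 2: z * conj(z) = 15^2 + (-2)^2
Step 3: = 225 + 4 = 229

229


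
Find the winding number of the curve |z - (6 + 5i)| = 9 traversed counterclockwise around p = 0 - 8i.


Step 1: Center c = (6, 5), radius = 9
Step 2: |p - c|^2 = (-6)^2 + (-13)^2 = 205
Step 3: r^2 = 81
Step 4: |p-c| > r so winding number = 0

0


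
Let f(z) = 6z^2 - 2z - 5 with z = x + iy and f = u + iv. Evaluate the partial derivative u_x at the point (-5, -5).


Step 1: f(z) = 6(x+iy)^2 - 2(x+iy) - 5
Step 2: u = 6(x^2 - y^2) - 2x - 5
Step 3: u_x = 12x - 2
Step 4: At (-5, -5): u_x = -60 - 2 = -62

-62


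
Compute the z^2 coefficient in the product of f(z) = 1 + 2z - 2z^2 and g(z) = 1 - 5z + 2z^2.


Step 1: z^2 term in f*g comes from: (1)*(2z^2) + (2z)*(-5z) + (-2z^2)*(1)
Step 2: = 2 - 10 - 2
Step 3: = -10

-10


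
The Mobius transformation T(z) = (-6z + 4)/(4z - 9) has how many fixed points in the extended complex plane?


Step 1: Fixed points satisfy T(z) = z
Step 2: 4z^2 - 3z - 4 = 0
Step 3: Discriminant = (-3)^2 - 4*4*(-4) = 73
Step 4: Number of fixed points = 2

2


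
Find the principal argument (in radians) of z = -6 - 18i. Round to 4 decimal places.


Step 1: z = -6 - 18i
Step 2: arg(z) = atan2(-18, -6)
Step 3: arg(z) = -1.8925

-1.8925


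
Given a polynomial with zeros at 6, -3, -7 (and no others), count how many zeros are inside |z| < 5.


Step 1: Check each root:
  z = 6: |6| = 6 >= 5
  z = -3: |-3| = 3 < 5
  z = -7: |-7| = 7 >= 5
Step 2: Count = 1

1


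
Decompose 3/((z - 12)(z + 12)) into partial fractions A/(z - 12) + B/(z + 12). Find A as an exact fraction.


Step 1: Multiply both sides by (z - 12) and set z = 12
Step 2: A = 3 / (12 + 12)
Step 3: A = 3 / 24
Step 4: A = 1/8

1/8


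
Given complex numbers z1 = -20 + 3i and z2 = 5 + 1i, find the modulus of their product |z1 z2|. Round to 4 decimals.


Step 1: |z1| = sqrt((-20)^2 + 3^2) = sqrt(409)
Step 2: |z2| = sqrt(5^2 + 1^2) = sqrt(26)
Step 3: |z1*z2| = |z1|*|z2| = sqrt(409) * sqrt(26) = sqrt(409 * 26) = sqrt(10634)
Step 4: = 103.1213

103.1213


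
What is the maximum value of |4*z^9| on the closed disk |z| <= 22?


Step 1: On |z| = 22, |f(z)| = 4 * |z|^9 = 4 * 22^9
Step 2: By maximum modulus principle, maximum is on boundary.
Step 3: Maximum = 4 * 1207269217792 = 4829076871168

4829076871168


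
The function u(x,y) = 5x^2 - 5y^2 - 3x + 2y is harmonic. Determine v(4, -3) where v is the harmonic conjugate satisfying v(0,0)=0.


Step 1: v_x = -u_y = 10y - 2
Step 2: v_y = u_x = 10x - 3
Step 3: v = 10xy - 2x - 3y + C
Step 4: v(0,0) = 0 => C = 0
Step 5: v(4, -3) = -119

-119


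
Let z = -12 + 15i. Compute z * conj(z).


Step 1: conj(z) = -12 - 15i
Step 2: z * conj(z) = (-12)^2 + 15^2
Step 3: = 144 + 225 = 369

369


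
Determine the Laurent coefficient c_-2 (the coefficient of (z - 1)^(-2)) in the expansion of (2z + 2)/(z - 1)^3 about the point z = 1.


Step 1: Write the numerator in powers of (z - 1): 2z + 2 = 2(z - 1) + (2*1 + 2) = 2(z - 1) + 4
Step 2: Divide by (z - 1)^3: f(z) = 4(z - 1)^(-3) + 2(z - 1)^(-2)
Step 3: This finite sum is the Laurent series of f about z = 1.
Step 4: Coefficient of (z - 1)^(-2) = coefficient of (z - 1) in the re-centred numerator = 2

2


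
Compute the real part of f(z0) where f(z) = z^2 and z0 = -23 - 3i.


Step 1: z0 = -23 - 3i
Step 2: z0^2 = (-23)^2 - (-3)^2 + 138i
Step 3: real part = 529 - 9 = 520

520


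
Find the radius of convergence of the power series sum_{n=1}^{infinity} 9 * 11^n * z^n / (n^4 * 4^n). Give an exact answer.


Step 1: General term a_n = 9 * 11^n / (n^4 * 4^n)
Step 2: By the root test, |a_n|^(1/n) = 9^(1/n) * 11 / (n^(4/n) * 4) -> 11/4 as n -> infinity (since 9^(1/n) -> 1 and n^(4/n) -> 1)
Step 3: R = 1/lim|a_n|^(1/n) = 4/11

4/11


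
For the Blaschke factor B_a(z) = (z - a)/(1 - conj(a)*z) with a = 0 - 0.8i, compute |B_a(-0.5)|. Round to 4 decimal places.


Step 1: Numerator z0 - a = -0.5 - (0 - 0.8i) = -0.5 + 0.8i
Step 2: Denominator 1 - conj(a)*z0 = 1 - (0 + 0.8i)*(-0.5) = 1 + 0.4i
Step 3: |z0 - a|^2 = (-0.5)^2 + 0.8^2 = 0.89; |1 - conj(a)*z0|^2 = 1^2 + 0.4^2 = 1.16
Step 4: |B_a(-0.5)| = sqrt(0.89 / 1.16) = sqrt(0.767241)
Step 5: = 0.8759

0.8759


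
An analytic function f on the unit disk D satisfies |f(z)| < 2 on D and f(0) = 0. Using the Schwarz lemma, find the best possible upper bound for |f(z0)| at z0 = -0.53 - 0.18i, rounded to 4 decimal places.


Step 1: g = f/2 maps D -> D with g(0) = 0, so by the Schwarz lemma |g(z)| <= |z|, i.e. |f(z)| <= 2|z|; this is sharp (f(z) = 2z).
Step 2: |z0|^2 = (-0.53)^2 + (-0.18)^2 = 0.3133
Step 3: |z0| = sqrt(0.3133) = 0.559732
Step 4: Best bound = 2 * |z0| = 2 * 0.559732 = 1.1195

1.1195


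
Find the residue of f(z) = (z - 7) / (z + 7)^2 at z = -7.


Step 1: Pole of order 2 at z = -7
Step 2: Res = lim d/dz [(z + 7)^2 * f(z)] as z -> -7
Step 3: (z + 7)^2 * f(z) = z - 7
Step 4: d/dz[z - 7] = 1

1


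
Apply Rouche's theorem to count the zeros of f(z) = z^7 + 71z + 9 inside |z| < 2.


Step 1: On |z| = 2 the three terms have sizes |z^7| = 2^7 = 128, |71z| = 71*2 = 142, |9| = 9
Step 2: The dominant term is g(z) = 71z; let h(z) = z^7 + 9 so f = g + h
Step 3: On |z| = 2: |g| = 142 and |h| <= 128 + 9 = 137
Step 4: Since 142 > 137, |h| < |g| on |z| = 2, so by Rouche f has the same number of zeros as g inside |z| < 2
Step 5: g(z) = 71z has 1 zero (at the origin, multiplicity 1) inside |z| < 2. Answer = 1

1


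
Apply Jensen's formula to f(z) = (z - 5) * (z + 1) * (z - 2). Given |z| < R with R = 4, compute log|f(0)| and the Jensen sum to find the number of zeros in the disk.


Jensen's formula: (1/2pi)*integral log|f(Re^it)|dt = log|f(0)| + sum_{|a_k|<R} log(R/|a_k|)
Step 1: f(0) = (-5) * 1 * (-2) = 10
Step 2: log|f(0)| = log|5| + log|-1| + log|2| = 2.3026
Step 3: Zeros inside |z| < 4: -1, 2
Step 4: Jensen sum = log(4/1) + log(4/2) = 2.0794
Step 5: n(R) = number of terms in the Jensen sum = count of zeros inside |z| < 4 = 2

2


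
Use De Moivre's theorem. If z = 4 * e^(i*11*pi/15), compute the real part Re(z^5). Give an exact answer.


Step 1: By De Moivre's theorem, z^5 = 4^5 * e^(i*5*11*pi/15) = 1024 * (cos(11*pi/3) + i*sin(11*pi/3))
Step 2: |z|^5 = 4^5 = 1024
Step 3: Reduce the angle mod 2*pi: 11*pi/3 - 2*pi = 5*pi/3
Step 4: cos(5*pi/3) = 1/2
Step 5: Re(z^5) = 1024 * 1/2 = 512

512


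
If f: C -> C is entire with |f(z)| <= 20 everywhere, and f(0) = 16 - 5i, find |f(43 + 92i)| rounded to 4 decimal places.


Step 1: By Liouville's theorem, a bounded entire function is constant.
Step 2: f(z) = f(0) = 16 - 5i for all z.
Step 3: |f(w)| = |16 - 5i| = sqrt(256 + 25)
Step 4: = 16.7631

16.7631


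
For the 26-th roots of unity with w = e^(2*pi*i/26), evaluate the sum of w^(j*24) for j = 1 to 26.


Step 1: The sum sum_{j=1}^{n} w^(k*j) equals n if n | k, else 0.
Step 2: Here n = 26, k = 24
Step 3: Does n divide k? 26 | 24 -> False
Step 4: Sum = 0

0


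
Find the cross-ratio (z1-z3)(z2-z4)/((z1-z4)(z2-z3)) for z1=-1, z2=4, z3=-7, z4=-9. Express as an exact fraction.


Step 1: (z1-z3)(z2-z4) = 6 * 13 = 78
Step 2: (z1-z4)(z2-z3) = 8 * 11 = 88
Step 3: Cross-ratio = 78/88 = 39/44

39/44


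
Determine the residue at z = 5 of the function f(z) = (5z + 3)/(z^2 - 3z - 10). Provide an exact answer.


Step 1: Q(z) = z^2 - 3z - 10 = (z - 5)(z + 2)
Step 2: Q'(z) = 2z - 3
Step 3: Q'(5) = 7, P(5) = 28
Step 4: Res = P(5)/Q'(5) = 28/7 = 4

4


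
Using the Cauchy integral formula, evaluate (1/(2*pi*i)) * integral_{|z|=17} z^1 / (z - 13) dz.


Step 1: f(z) = z^1, a = 13 is inside |z| = 17
Step 2: By Cauchy integral formula: (1/(2pi*i)) * integral = f(a)
Step 3: f(13) = 13^1 = 13

13


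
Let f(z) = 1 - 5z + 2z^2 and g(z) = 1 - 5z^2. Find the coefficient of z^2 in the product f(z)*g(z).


Step 1: z^2 term in f*g comes from: (1)*(-5z^2) + (-5z)*(0) + (2z^2)*(1)
Step 2: = -5 + 0 + 2
Step 3: = -3

-3


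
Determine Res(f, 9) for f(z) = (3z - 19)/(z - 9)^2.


Step 1: Pole of order 2 at z = 9
Step 2: Res = lim d/dz [(z - 9)^2 * f(z)] as z -> 9
Step 3: (z - 9)^2 * f(z) = 3z - 19
Step 4: d/dz[3z - 19] = 3

3


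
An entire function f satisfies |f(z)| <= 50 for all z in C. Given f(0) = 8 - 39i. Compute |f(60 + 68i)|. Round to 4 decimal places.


Step 1: By Liouville's theorem, a bounded entire function is constant.
Step 2: f(z) = f(0) = 8 - 39i for all z.
Step 3: |f(w)| = |8 - 39i| = sqrt(64 + 1521)
Step 4: = 39.8121

39.8121


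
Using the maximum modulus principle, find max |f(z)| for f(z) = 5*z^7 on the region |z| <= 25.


Step 1: On |z| = 25, |f(z)| = 5 * |z|^7 = 5 * 25^7
Step 2: By maximum modulus principle, maximum is on boundary.
Step 3: Maximum = 5 * 6103515625 = 30517578125

30517578125


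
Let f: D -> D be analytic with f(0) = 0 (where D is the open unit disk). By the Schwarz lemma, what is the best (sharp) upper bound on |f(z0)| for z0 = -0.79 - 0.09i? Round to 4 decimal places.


Step 1: Schwarz lemma: if f: D -> D is analytic with f(0) = 0, then |f(z)| <= |z| for all z in D, and this is sharp (f(z) = z).
Step 2: |z0|^2 = (-0.79)^2 + (-0.09)^2 = 0.6322
Step 3: |z0| = sqrt(0.6322) = 0.79511
Step 4: Best bound = |z0| = 0.7951

0.7951


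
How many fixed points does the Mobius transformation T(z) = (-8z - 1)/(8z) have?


Step 1: Fixed points satisfy T(z) = z
Step 2: 8z^2 + 8z + 1 = 0
Step 3: Discriminant = 8^2 - 4*8*1 = 32
Step 4: Number of fixed points = 2

2


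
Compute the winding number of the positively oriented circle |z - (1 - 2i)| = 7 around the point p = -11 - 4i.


Step 1: Center c = (1, -2), radius = 7
Step 2: |p - c|^2 = (-12)^2 + (-2)^2 = 148
Step 3: r^2 = 49
Step 4: |p-c| > r so winding number = 0

0


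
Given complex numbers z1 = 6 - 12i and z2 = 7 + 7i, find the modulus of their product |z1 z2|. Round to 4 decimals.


Step 1: |z1| = sqrt(6^2 + (-12)^2) = sqrt(180)
Step 2: |z2| = sqrt(7^2 + 7^2) = sqrt(98)
Step 3: |z1*z2| = |z1|*|z2| = sqrt(180) * sqrt(98) = sqrt(180 * 98) = sqrt(17640)
Step 4: = 132.8157

132.8157


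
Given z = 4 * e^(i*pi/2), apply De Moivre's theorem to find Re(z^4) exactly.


Step 1: By De Moivre's theorem, z^4 = 4^4 * e^(i*4*pi/2) = 256 * (cos(2*pi) + i*sin(2*pi))
Step 2: |z|^4 = 4^4 = 256
Step 3: Reduce the angle mod 2*pi: 2*pi - 2*pi = 0
Step 4: cos(0) = 1
Step 5: Re(z^4) = 256 * 1 = 256

256


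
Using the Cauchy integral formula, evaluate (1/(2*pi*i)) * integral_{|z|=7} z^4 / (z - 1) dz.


Step 1: f(z) = z^4, a = 1 is inside |z| = 7
Step 2: By Cauchy integral formula: (1/(2pi*i)) * integral = f(a)
Step 3: f(1) = 1^4 = 1

1


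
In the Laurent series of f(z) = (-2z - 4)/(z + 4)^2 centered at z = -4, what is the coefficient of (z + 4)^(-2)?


Step 1: Write the numerator in powers of (z + 4): -2z - 4 = -2(z + 4) + (-2*(-4) - 4) = -2(z + 4) + 4
Step 2: Divide by (z + 4)^2: f(z) = 4(z + 4)^(-2) - 2(z + 4)^(-1)
Step 3: This finite sum is the Laurent series of f about z = -4.
Step 4: Coefficient of (z + 4)^(-2) = -2*(-4) - 4 = 4

4


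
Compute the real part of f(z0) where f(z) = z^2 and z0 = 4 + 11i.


Step 1: z0 = 4 + 11i
Step 2: z0^2 = 4^2 - 11^2 + 88i
Step 3: real part = 16 - 121 = -105

-105


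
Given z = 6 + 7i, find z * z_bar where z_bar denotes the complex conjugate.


Step 1: conj(z) = 6 - 7i
Step 2: z * conj(z) = 6^2 + 7^2
Step 3: = 36 + 49 = 85

85


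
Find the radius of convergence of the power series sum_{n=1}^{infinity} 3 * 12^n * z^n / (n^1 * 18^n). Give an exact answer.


Step 1: General term a_n = 3 * 12^n / (n^1 * 18^n)
Step 2: By the root test, |a_n|^(1/n) = 3^(1/n) * 12 / (n^(1/n) * 18) -> 12/18 as n -> infinity (since 3^(1/n) -> 1 and n^(1/n) -> 1)
Step 3: R = 1/lim|a_n|^(1/n) = 18/12 = 3/2

3/2


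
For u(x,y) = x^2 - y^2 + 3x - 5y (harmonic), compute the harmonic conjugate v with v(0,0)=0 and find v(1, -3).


Step 1: v_x = -u_y = 2y + 5
Step 2: v_y = u_x = 2x + 3
Step 3: v = 2xy + 5x + 3y + C
Step 4: v(0,0) = 0 => C = 0
Step 5: v(1, -3) = -10

-10


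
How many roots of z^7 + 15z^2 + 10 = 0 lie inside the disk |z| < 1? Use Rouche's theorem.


Step 1: On |z| = 1 the three terms have sizes |z^7| = 1^7 = 1, |15z^2| = 15*1^2 = 15, |10| = 10
Step 2: The dominant term is g(z) = 15z^2; let h(z) = z^7 + 10 so f = g + h
Step 3: On |z| = 1: |g| = 15 and |h| <= 1 + 10 = 11
Step 4: Since 15 > 11, |h| < |g| on |z| = 1, so by Rouche f has the same number of zeros as g inside |z| < 1
Step 5: g(z) = 15z^2 has 2 zeros (at the origin, multiplicity 2) inside |z| < 1. Answer = 2

2


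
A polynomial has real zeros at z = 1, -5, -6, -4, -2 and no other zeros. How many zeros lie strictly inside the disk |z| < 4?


Step 1: Check each root:
  z = 1: |1| = 1 < 4
  z = -5: |-5| = 5 >= 4
  z = -6: |-6| = 6 >= 4
  z = -4: |-4| = 4 >= 4
  z = -2: |-2| = 2 < 4
Step 2: Count = 2

2


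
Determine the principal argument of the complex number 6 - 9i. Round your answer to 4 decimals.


Step 1: z = 6 - 9i
Step 2: arg(z) = atan2(-9, 6)
Step 3: arg(z) = -0.9828

-0.9828


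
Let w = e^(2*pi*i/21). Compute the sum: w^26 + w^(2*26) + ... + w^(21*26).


Step 1: The sum sum_{j=1}^{n} w^(k*j) equals n if n | k, else 0.
Step 2: Here n = 21, k = 26
Step 3: Does n divide k? 21 | 26 -> False
Step 4: Sum = 0

0


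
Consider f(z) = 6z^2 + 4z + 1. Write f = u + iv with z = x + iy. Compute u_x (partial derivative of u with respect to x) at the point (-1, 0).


Step 1: f(z) = 6(x+iy)^2 + 4(x+iy) + 1
Step 2: u = 6(x^2 - y^2) + 4x + 1
Step 3: u_x = 12x + 4
Step 4: At (-1, 0): u_x = -12 + 4 = -8

-8


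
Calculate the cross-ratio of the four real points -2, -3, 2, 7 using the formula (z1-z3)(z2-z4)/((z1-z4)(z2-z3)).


Step 1: (z1-z3)(z2-z4) = (-4) * (-10) = 40
Step 2: (z1-z4)(z2-z3) = (-9) * (-5) = 45
Step 3: Cross-ratio = 40/45 = 8/9

8/9


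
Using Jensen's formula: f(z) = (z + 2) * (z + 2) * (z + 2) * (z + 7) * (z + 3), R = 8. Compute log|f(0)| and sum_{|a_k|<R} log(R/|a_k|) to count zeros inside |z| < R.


Jensen's formula: (1/2pi)*integral log|f(Re^it)|dt = log|f(0)| + sum_{|a_k|<R} log(R/|a_k|)
Step 1: f(0) = 2 * 2 * 2 * 7 * 3 = 168
Step 2: log|f(0)| = log|-2| + log|-2| + log|-2| + log|-7| + log|-3| = 5.124
Step 3: Zeros inside |z| < 8: -2, -2, -2, -7, -3
Step 4: Jensen sum = log(8/2) + log(8/2) + log(8/2) + log(8/7) + log(8/3) = 5.2732
Step 5: n(R) = number of terms in the Jensen sum = count of zeros inside |z| < 8 = 5

5


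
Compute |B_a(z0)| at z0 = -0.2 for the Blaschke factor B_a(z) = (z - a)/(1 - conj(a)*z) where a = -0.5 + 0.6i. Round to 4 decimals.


Step 1: Numerator z0 - a = -0.2 - (-0.5 + 0.6i) = 0.3 - 0.6i
Step 2: Denominator 1 - conj(a)*z0 = 1 - (-0.5 - 0.6i)*(-0.2) = 0.9 - 0.12i
Step 3: |z0 - a|^2 = 0.3^2 + (-0.6)^2 = 0.45; |1 - conj(a)*z0|^2 = 0.9^2 + (-0.12)^2 = 0.8244
Step 4: |B_a(-0.2)| = sqrt(0.45 / 0.8244) = sqrt(0.545852)
Step 5: = 0.7388

0.7388


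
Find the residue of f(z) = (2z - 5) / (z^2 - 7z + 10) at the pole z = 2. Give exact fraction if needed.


Step 1: Q(z) = z^2 - 7z + 10 = (z - 2)(z - 5)
Step 2: Q'(z) = 2z - 7
Step 3: Q'(2) = -3, P(2) = -1
Step 4: Res = P(2)/Q'(2) = -1/(-3) = 1/3

1/3


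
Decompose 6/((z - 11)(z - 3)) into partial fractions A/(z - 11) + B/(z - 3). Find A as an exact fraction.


Step 1: Multiply both sides by (z - 11) and set z = 11
Step 2: A = 6 / (11 - 3)
Step 3: A = 6 / 8
Step 4: A = 3/4

3/4


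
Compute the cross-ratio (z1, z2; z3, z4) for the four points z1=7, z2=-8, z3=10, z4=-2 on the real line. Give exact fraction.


Step 1: (z1-z3)(z2-z4) = (-3) * (-6) = 18
Step 2: (z1-z4)(z2-z3) = 9 * (-18) = -162
Step 3: Cross-ratio = -18/162 = -1/9

-1/9


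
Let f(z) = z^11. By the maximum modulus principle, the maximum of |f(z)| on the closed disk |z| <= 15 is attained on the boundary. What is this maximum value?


Step 1: On |z| = 15, |f(z)| = |z|^11 = 15^11
Step 2: By maximum modulus principle, maximum is on boundary.
Step 3: Maximum = 8649755859375 = 8649755859375

8649755859375


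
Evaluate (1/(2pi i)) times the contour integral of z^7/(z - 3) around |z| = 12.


Step 1: f(z) = z^7, a = 3 is inside |z| = 12
Step 2: By Cauchy integral formula: (1/(2pi*i)) * integral = f(a)
Step 3: f(3) = 3^7 = 2187

2187


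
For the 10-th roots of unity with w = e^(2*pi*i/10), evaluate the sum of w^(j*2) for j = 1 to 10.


Step 1: The sum sum_{j=1}^{n} w^(k*j) equals n if n | k, else 0.
Step 2: Here n = 10, k = 2
Step 3: Does n divide k? 10 | 2 -> False
Step 4: Sum = 0

0


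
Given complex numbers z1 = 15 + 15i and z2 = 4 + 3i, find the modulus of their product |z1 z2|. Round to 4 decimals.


Step 1: |z1| = sqrt(15^2 + 15^2) = sqrt(450)
Step 2: |z2| = sqrt(4^2 + 3^2) = sqrt(25)
Step 3: |z1*z2| = |z1|*|z2| = sqrt(450) * sqrt(25) = sqrt(450 * 25) = sqrt(11250)
Step 4: = 106.066

106.066


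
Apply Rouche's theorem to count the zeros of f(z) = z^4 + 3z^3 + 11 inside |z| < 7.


Step 1: On |z| = 7 the three terms have sizes |z^4| = 7^4 = 2401, |3z^3| = 3*7^3 = 1029, |11| = 11
Step 2: The dominant term is g(z) = z^4; let h(z) = 3z^3 + 11 so f = g + h
Step 3: On |z| = 7: |g| = 2401 and |h| <= 1029 + 11 = 1040
Step 4: Since 2401 > 1040, |h| < |g| on |z| = 7, so by Rouche f has the same number of zeros as g inside |z| < 7
Step 5: g(z) = z^4 has 4 zeros (all at the origin) inside |z| < 7. Answer = 4

4


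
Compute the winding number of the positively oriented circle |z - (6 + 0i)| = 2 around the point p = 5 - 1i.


Step 1: Center c = (6, 0), radius = 2
Step 2: |p - c|^2 = (-1)^2 + (-1)^2 = 2
Step 3: r^2 = 4
Step 4: |p-c| < r so winding number = 1

1


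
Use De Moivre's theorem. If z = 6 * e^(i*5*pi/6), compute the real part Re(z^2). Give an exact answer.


Step 1: By De Moivre's theorem, z^2 = 6^2 * e^(i*2*5*pi/6) = 36 * (cos(5*pi/3) + i*sin(5*pi/3))
Step 2: |z|^2 = 6^2 = 36
Step 3: The angle 5*pi/3 already lies in [0, 2*pi)
Step 4: cos(5*pi/3) = 1/2
Step 5: Re(z^2) = 36 * 1/2 = 18

18


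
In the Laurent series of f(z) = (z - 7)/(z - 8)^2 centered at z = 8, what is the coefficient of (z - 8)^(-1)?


Step 1: Write the numerator in powers of (z - 8): z - 7 = (z - 8) + (1*8 - 7) = (z - 8) + 1
Step 2: Divide by (z - 8)^2: f(z) = (z - 8)^(-2) + (z - 8)^(-1)
Step 3: This finite sum is the Laurent series of f about z = 8.
Step 4: Coefficient of (z - 8)^(-1) = coefficient of (z - 8) in the re-centred numerator = 1

1


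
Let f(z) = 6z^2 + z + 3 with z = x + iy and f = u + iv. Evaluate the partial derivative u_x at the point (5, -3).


Step 1: f(z) = 6(x+iy)^2 + (x+iy) + 3
Step 2: u = 6(x^2 - y^2) + x + 3
Step 3: u_x = 12x + 1
Step 4: At (5, -3): u_x = 60 + 1 = 61

61


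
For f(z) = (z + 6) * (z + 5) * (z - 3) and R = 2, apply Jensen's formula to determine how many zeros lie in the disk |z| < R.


Jensen's formula: (1/2pi)*integral log|f(Re^it)|dt = log|f(0)| + sum_{|a_k|<R} log(R/|a_k|)
Step 1: f(0) = 6 * 5 * (-3) = -90
Step 2: log|f(0)| = log|-6| + log|-5| + log|3| = 4.4998
Step 3: Zeros inside |z| < 2: none
Step 4: Jensen sum = (empty sum) = 0
Step 5: n(R) = number of terms in the Jensen sum = count of zeros inside |z| < 2 = 0

0


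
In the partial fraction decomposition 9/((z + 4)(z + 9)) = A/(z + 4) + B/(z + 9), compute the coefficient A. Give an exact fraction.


Step 1: Multiply both sides by (z + 4) and set z = -4
Step 2: A = 9 / (-4 + 9)
Step 3: A = 9 / 5
Step 4: A = 9/5

9/5


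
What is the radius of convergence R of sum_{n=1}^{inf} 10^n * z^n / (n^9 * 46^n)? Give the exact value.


Step 1: General term a_n = 10^n / (n^9 * 46^n)
Step 2: By the root test, |a_n|^(1/n) = 10 / (n^(9/n) * 46) -> 10/46 as n -> infinity (since n^(9/n) -> 1)
Step 3: R = 1/lim|a_n|^(1/n) = 46/10 = 23/5

23/5


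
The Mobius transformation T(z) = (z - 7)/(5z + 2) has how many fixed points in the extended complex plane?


Step 1: Fixed points satisfy T(z) = z
Step 2: 5z^2 + z + 7 = 0
Step 3: Discriminant = 1^2 - 4*5*7 = -139
Step 4: Number of fixed points = 2

2


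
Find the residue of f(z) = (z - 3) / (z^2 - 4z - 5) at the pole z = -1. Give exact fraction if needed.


Step 1: Q(z) = z^2 - 4z - 5 = (z + 1)(z - 5)
Step 2: Q'(z) = 2z - 4
Step 3: Q'(-1) = -6, P(-1) = -4
Step 4: Res = P(-1)/Q'(-1) = -4/(-6) = 2/3

2/3


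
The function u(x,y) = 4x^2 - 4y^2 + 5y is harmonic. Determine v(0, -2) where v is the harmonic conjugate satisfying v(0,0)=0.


Step 1: v_x = -u_y = 8y - 5
Step 2: v_y = u_x = 8x + 0
Step 3: v = 8xy - 5x + C
Step 4: v(0,0) = 0 => C = 0
Step 5: v(0, -2) = 0

0


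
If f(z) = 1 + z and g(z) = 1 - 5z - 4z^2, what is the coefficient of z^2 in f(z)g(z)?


Step 1: z^2 term in f*g comes from: (1)*(-4z^2) + (z)*(-5z) + (0)*(1)
Step 2: = -4 - 5 + 0
Step 3: = -9

-9


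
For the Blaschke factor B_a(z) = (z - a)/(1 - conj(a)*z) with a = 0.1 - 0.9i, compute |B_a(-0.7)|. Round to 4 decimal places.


Step 1: Numerator z0 - a = -0.7 - (0.1 - 0.9i) = -0.8 + 0.9i
Step 2: Denominator 1 - conj(a)*z0 = 1 - (0.1 + 0.9i)*(-0.7) = 1.07 + 0.63i
Step 3: |z0 - a|^2 = (-0.8)^2 + 0.9^2 = 1.45; |1 - conj(a)*z0|^2 = 1.07^2 + 0.63^2 = 1.5418
Step 4: |B_a(-0.7)| = sqrt(1.45 / 1.5418) = sqrt(0.940459)
Step 5: = 0.9698

0.9698


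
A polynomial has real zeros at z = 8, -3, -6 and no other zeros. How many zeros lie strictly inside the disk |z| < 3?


Step 1: Check each root:
  z = 8: |8| = 8 >= 3
  z = -3: |-3| = 3 >= 3
  z = -6: |-6| = 6 >= 3
Step 2: Count = 0

0


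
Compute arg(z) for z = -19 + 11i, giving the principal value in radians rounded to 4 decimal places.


Step 1: z = -19 + 11i
Step 2: arg(z) = atan2(11, -19)
Step 3: arg(z) = 2.6168

2.6168


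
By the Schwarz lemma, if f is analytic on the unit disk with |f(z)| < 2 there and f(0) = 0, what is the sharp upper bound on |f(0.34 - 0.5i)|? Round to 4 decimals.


Step 1: g = f/2 maps D -> D with g(0) = 0, so by the Schwarz lemma |g(z)| <= |z|, i.e. |f(z)| <= 2|z|; this is sharp (f(z) = 2z).
Step 2: |z0|^2 = 0.34^2 + (-0.5)^2 = 0.3656
Step 3: |z0| = sqrt(0.3656) = 0.604649
Step 4: Best bound = 2 * |z0| = 2 * 0.604649 = 1.2093

1.2093


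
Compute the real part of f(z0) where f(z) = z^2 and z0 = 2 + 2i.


Step 1: z0 = 2 + 2i
Step 2: z0^2 = 2^2 - 2^2 + 8i
Step 3: real part = 4 - 4 = 0

0


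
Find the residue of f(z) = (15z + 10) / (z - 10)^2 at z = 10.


Step 1: Pole of order 2 at z = 10
Step 2: Res = lim d/dz [(z - 10)^2 * f(z)] as z -> 10
Step 3: (z - 10)^2 * f(z) = 15z + 10
Step 4: d/dz[15z + 10] = 15

15


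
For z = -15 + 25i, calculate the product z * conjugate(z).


Step 1: conj(z) = -15 - 25i
Step 2: z * conj(z) = (-15)^2 + 25^2
Step 3: = 225 + 625 = 850

850


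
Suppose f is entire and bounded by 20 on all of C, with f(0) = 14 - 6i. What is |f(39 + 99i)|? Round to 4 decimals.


Step 1: By Liouville's theorem, a bounded entire function is constant.
Step 2: f(z) = f(0) = 14 - 6i for all z.
Step 3: |f(w)| = |14 - 6i| = sqrt(196 + 36)
Step 4: = 15.2315

15.2315


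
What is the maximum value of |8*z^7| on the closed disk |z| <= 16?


Step 1: On |z| = 16, |f(z)| = 8 * |z|^7 = 8 * 16^7
Step 2: By maximum modulus principle, maximum is on boundary.
Step 3: Maximum = 8 * 268435456 = 2147483648

2147483648


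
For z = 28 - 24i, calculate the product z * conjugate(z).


Step 1: conj(z) = 28 + 24i
Step 2: z * conj(z) = 28^2 + (-24)^2
Step 3: = 784 + 576 = 1360

1360


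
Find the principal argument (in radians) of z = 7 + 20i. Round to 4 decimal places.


Step 1: z = 7 + 20i
Step 2: arg(z) = atan2(20, 7)
Step 3: arg(z) = 1.2341

1.2341


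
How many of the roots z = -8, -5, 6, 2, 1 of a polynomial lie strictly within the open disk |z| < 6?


Step 1: Check each root:
  z = -8: |-8| = 8 >= 6
  z = -5: |-5| = 5 < 6
  z = 6: |6| = 6 >= 6
  z = 2: |2| = 2 < 6
  z = 1: |1| = 1 < 6
Step 2: Count = 3

3


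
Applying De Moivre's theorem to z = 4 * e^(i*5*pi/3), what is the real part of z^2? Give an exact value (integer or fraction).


Step 1: By De Moivre's theorem, z^2 = 4^2 * e^(i*2*5*pi/3) = 16 * (cos(10*pi/3) + i*sin(10*pi/3))
Step 2: |z|^2 = 4^2 = 16
Step 3: Reduce the angle mod 2*pi: 10*pi/3 - 2*pi = 4*pi/3
Step 4: cos(4*pi/3) = -1/2
Step 5: Re(z^2) = 16 * (-1/2) = -8

-8


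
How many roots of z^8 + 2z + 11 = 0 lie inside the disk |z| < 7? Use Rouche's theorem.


Step 1: On |z| = 7 the three terms have sizes |z^8| = 7^8 = 5764801, |2z| = 2*7 = 14, |11| = 11
Step 2: The dominant term is g(z) = z^8; let h(z) = 2z + 11 so f = g + h
Step 3: On |z| = 7: |g| = 5764801 and |h| <= 14 + 11 = 25
Step 4: Since 5764801 > 25, |h| < |g| on |z| = 7, so by Rouche f has the same number of zeros as g inside |z| < 7
Step 5: g(z) = z^8 has 8 zeros (all at the origin) inside |z| < 7. Answer = 8

8


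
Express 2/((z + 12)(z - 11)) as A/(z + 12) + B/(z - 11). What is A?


Step 1: Multiply both sides by (z + 12) and set z = -12
Step 2: A = 2 / (-12 - 11)
Step 3: A = 2 / (-23)
Step 4: A = -2/23

-2/23


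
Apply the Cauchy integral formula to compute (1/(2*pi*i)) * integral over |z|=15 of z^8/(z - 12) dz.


Step 1: f(z) = z^8, a = 12 is inside |z| = 15
Step 2: By Cauchy integral formula: (1/(2pi*i)) * integral = f(a)
Step 3: f(12) = 12^8 = 429981696

429981696


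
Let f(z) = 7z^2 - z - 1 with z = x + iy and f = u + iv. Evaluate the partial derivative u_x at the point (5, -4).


Step 1: f(z) = 7(x+iy)^2 - (x+iy) - 1
Step 2: u = 7(x^2 - y^2) - x - 1
Step 3: u_x = 14x - 1
Step 4: At (5, -4): u_x = 70 - 1 = 69

69


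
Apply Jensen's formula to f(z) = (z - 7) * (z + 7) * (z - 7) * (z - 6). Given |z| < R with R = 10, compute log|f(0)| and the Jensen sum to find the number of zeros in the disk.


Jensen's formula: (1/2pi)*integral log|f(Re^it)|dt = log|f(0)| + sum_{|a_k|<R} log(R/|a_k|)
Step 1: f(0) = (-7) * 7 * (-7) * (-6) = -2058
Step 2: log|f(0)| = log|7| + log|-7| + log|7| + log|6| = 7.6295
Step 3: Zeros inside |z| < 10: 7, -7, 7, 6
Step 4: Jensen sum = log(10/7) + log(10/7) + log(10/7) + log(10/6) = 1.5809
Step 5: n(R) = number of terms in the Jensen sum = count of zeros inside |z| < 10 = 4

4


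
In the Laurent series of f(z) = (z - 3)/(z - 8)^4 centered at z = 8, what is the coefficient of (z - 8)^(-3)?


Step 1: Write the numerator in powers of (z - 8): z - 3 = (z - 8) + (1*8 - 3) = (z - 8) + 5
Step 2: Divide by (z - 8)^4: f(z) = 5(z - 8)^(-4) + (z - 8)^(-3)
Step 3: This finite sum is the Laurent series of f about z = 8.
Step 4: Coefficient of (z - 8)^(-3) = coefficient of (z - 8) in the re-centred numerator = 1

1


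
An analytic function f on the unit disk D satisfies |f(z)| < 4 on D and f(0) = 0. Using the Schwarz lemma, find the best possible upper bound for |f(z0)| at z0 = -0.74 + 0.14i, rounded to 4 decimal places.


Step 1: g = f/4 maps D -> D with g(0) = 0, so by the Schwarz lemma |g(z)| <= |z|, i.e. |f(z)| <= 4|z|; this is sharp (f(z) = 4z).
Step 2: |z0|^2 = (-0.74)^2 + 0.14^2 = 0.5672
Step 3: |z0| = sqrt(0.5672) = 0.753127
Step 4: Best bound = 4 * |z0| = 4 * 0.753127 = 3.0125

3.0125


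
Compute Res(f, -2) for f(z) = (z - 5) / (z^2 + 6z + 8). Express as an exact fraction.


Step 1: Q(z) = z^2 + 6z + 8 = (z + 2)(z + 4)
Step 2: Q'(z) = 2z + 6
Step 3: Q'(-2) = 2, P(-2) = -7
Step 4: Res = P(-2)/Q'(-2) = -7/2 = -7/2

-7/2


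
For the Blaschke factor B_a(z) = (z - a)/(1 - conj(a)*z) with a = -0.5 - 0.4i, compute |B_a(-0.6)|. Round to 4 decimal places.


Step 1: Numerator z0 - a = -0.6 - (-0.5 - 0.4i) = -0.1 + 0.4i
Step 2: Denominator 1 - conj(a)*z0 = 1 - (-0.5 + 0.4i)*(-0.6) = 0.7 + 0.24i
Step 3: |z0 - a|^2 = (-0.1)^2 + 0.4^2 = 0.17; |1 - conj(a)*z0|^2 = 0.7^2 + 0.24^2 = 0.5476
Step 4: |B_a(-0.6)| = sqrt(0.17 / 0.5476) = sqrt(0.310446)
Step 5: = 0.5572

0.5572


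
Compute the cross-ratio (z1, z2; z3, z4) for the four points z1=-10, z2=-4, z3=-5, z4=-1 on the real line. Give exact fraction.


Step 1: (z1-z3)(z2-z4) = (-5) * (-3) = 15
Step 2: (z1-z4)(z2-z3) = (-9) * 1 = -9
Step 3: Cross-ratio = -15/9 = -5/3

-5/3


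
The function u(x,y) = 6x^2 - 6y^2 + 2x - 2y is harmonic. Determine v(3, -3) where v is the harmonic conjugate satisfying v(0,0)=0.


Step 1: v_x = -u_y = 12y + 2
Step 2: v_y = u_x = 12x + 2
Step 3: v = 12xy + 2x + 2y + C
Step 4: v(0,0) = 0 => C = 0
Step 5: v(3, -3) = -108

-108


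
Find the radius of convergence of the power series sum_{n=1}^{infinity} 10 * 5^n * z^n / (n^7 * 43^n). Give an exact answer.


Step 1: General term a_n = 10 * 5^n / (n^7 * 43^n)
Step 2: By the root test, |a_n|^(1/n) = 10^(1/n) * 5 / (n^(7/n) * 43) -> 5/43 as n -> infinity (since 10^(1/n) -> 1 and n^(7/n) -> 1)
Step 3: R = 1/lim|a_n|^(1/n) = 43/5

43/5


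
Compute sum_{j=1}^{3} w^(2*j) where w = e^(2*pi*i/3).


Step 1: The sum sum_{j=1}^{n} w^(k*j) equals n if n | k, else 0.
Step 2: Here n = 3, k = 2
Step 3: Does n divide k? 3 | 2 -> False
Step 4: Sum = 0

0


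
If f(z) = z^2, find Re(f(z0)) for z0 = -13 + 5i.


Step 1: z0 = -13 + 5i
Step 2: z0^2 = (-13)^2 - 5^2 - 130i
Step 3: real part = 169 - 25 = 144

144


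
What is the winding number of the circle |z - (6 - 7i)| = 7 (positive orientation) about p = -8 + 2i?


Step 1: Center c = (6, -7), radius = 7
Step 2: |p - c|^2 = (-14)^2 + 9^2 = 277
Step 3: r^2 = 49
Step 4: |p-c| > r so winding number = 0

0


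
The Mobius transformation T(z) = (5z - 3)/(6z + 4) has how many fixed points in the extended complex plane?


Step 1: Fixed points satisfy T(z) = z
Step 2: 6z^2 - z + 3 = 0
Step 3: Discriminant = (-1)^2 - 4*6*3 = -71
Step 4: Number of fixed points = 2

2


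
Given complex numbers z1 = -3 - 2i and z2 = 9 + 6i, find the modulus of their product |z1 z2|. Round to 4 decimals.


Step 1: |z1| = sqrt((-3)^2 + (-2)^2) = sqrt(13)
Step 2: |z2| = sqrt(9^2 + 6^2) = sqrt(117)
Step 3: |z1*z2| = |z1|*|z2| = sqrt(13) * sqrt(117) = sqrt(13 * 117) = sqrt(1521)
Step 4: = 39.0

39.0


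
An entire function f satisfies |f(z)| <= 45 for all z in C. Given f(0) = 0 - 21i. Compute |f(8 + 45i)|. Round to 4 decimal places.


Step 1: By Liouville's theorem, a bounded entire function is constant.
Step 2: f(z) = f(0) = 0 - 21i for all z.
Step 3: |f(w)| = |0 - 21i| = sqrt(0 + 441)
Step 4: = 21.0

21.0


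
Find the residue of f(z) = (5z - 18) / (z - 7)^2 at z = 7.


Step 1: Pole of order 2 at z = 7
Step 2: Res = lim d/dz [(z - 7)^2 * f(z)] as z -> 7
Step 3: (z - 7)^2 * f(z) = 5z - 18
Step 4: d/dz[5z - 18] = 5

5


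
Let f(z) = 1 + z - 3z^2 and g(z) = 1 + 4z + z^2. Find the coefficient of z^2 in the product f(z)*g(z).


Step 1: z^2 term in f*g comes from: (1)*(z^2) + (z)*(4z) + (-3z^2)*(1)
Step 2: = 1 + 4 - 3
Step 3: = 2

2


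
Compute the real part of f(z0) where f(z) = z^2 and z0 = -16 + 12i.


Step 1: z0 = -16 + 12i
Step 2: z0^2 = (-16)^2 - 12^2 - 384i
Step 3: real part = 256 - 144 = 112

112


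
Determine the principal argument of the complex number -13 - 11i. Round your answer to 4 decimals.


Step 1: z = -13 - 11i
Step 2: arg(z) = atan2(-11, -13)
Step 3: arg(z) = -2.4393

-2.4393


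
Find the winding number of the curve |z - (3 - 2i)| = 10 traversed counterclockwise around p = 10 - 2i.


Step 1: Center c = (3, -2), radius = 10
Step 2: |p - c|^2 = 7^2 + 0^2 = 49
Step 3: r^2 = 100
Step 4: |p-c| < r so winding number = 1

1


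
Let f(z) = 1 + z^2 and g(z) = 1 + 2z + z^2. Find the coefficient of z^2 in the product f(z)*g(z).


Step 1: z^2 term in f*g comes from: (1)*(z^2) + (0)*(2z) + (z^2)*(1)
Step 2: = 1 + 0 + 1
Step 3: = 2

2


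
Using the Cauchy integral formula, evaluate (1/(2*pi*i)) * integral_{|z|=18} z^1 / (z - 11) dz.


Step 1: f(z) = z^1, a = 11 is inside |z| = 18
Step 2: By Cauchy integral formula: (1/(2pi*i)) * integral = f(a)
Step 3: f(11) = 11^1 = 11

11


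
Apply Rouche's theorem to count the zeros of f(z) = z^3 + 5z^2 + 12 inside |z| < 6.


Step 1: On |z| = 6 the three terms have sizes |z^3| = 6^3 = 216, |5z^2| = 5*6^2 = 180, |12| = 12
Step 2: The dominant term is g(z) = z^3; let h(z) = 5z^2 + 12 so f = g + h
Step 3: On |z| = 6: |g| = 216 and |h| <= 180 + 12 = 192
Step 4: Since 216 > 192, |h| < |g| on |z| = 6, so by Rouche f has the same number of zeros as g inside |z| < 6
Step 5: g(z) = z^3 has 3 zeros (all at the origin) inside |z| < 6. Answer = 3

3


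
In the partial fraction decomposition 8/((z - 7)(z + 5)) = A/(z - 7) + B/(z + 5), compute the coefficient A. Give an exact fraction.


Step 1: Multiply both sides by (z - 7) and set z = 7
Step 2: A = 8 / (7 + 5)
Step 3: A = 8 / 12
Step 4: A = 2/3

2/3


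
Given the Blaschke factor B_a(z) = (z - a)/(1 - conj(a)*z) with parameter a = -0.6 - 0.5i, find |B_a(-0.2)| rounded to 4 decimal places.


Step 1: Numerator z0 - a = -0.2 - (-0.6 - 0.5i) = 0.4 + 0.5i
Step 2: Denominator 1 - conj(a)*z0 = 1 - (-0.6 + 0.5i)*(-0.2) = 0.88 + 0.1i
Step 3: |z0 - a|^2 = 0.4^2 + 0.5^2 = 0.41; |1 - conj(a)*z0|^2 = 0.88^2 + 0.1^2 = 0.7844
Step 4: |B_a(-0.2)| = sqrt(0.41 / 0.7844) = sqrt(0.522693)
Step 5: = 0.723

0.723


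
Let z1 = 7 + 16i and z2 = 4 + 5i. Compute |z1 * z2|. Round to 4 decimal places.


Step 1: |z1| = sqrt(7^2 + 16^2) = sqrt(305)
Step 2: |z2| = sqrt(4^2 + 5^2) = sqrt(41)
Step 3: |z1*z2| = |z1|*|z2| = sqrt(305) * sqrt(41) = sqrt(305 * 41) = sqrt(12505)
Step 4: = 111.8258

111.8258


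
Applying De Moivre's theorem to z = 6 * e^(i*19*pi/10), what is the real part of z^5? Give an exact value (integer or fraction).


Step 1: By De Moivre's theorem, z^5 = 6^5 * e^(i*5*19*pi/10) = 7776 * (cos(19*pi/2) + i*sin(19*pi/2))
Step 2: |z|^5 = 6^5 = 7776
Step 3: Reduce the angle mod 2*pi: 19*pi/2 - 8*pi = 3*pi/2
Step 4: cos(3*pi/2) = 0
Step 5: Re(z^5) = 7776 * 0 = 0

0


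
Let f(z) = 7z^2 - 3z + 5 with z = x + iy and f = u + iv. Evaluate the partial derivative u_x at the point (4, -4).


Step 1: f(z) = 7(x+iy)^2 - 3(x+iy) + 5
Step 2: u = 7(x^2 - y^2) - 3x + 5
Step 3: u_x = 14x - 3
Step 4: At (4, -4): u_x = 56 - 3 = 53

53


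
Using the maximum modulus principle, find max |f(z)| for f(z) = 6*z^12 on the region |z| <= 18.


Step 1: On |z| = 18, |f(z)| = 6 * |z|^12 = 6 * 18^12
Step 2: By maximum modulus principle, maximum is on boundary.
Step 3: Maximum = 6 * 1156831381426176 = 6940988288557056

6940988288557056


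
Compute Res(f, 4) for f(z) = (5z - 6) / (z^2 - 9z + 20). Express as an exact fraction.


Step 1: Q(z) = z^2 - 9z + 20 = (z - 4)(z - 5)
Step 2: Q'(z) = 2z - 9
Step 3: Q'(4) = -1, P(4) = 14
Step 4: Res = P(4)/Q'(4) = 14/(-1) = -14

-14


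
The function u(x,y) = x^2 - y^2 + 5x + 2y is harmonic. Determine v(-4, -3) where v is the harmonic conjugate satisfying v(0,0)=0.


Step 1: v_x = -u_y = 2y - 2
Step 2: v_y = u_x = 2x + 5
Step 3: v = 2xy - 2x + 5y + C
Step 4: v(0,0) = 0 => C = 0
Step 5: v(-4, -3) = 17

17


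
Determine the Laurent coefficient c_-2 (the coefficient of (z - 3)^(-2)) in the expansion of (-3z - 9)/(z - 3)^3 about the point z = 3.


Step 1: Write the numerator in powers of (z - 3): -3z - 9 = -3(z - 3) + (-3*3 - 9) = -3(z - 3) - 18
Step 2: Divide by (z - 3)^3: f(z) = -18(z - 3)^(-3) - 3(z - 3)^(-2)
Step 3: This finite sum is the Laurent series of f about z = 3.
Step 4: Coefficient of (z - 3)^(-2) = coefficient of (z - 3) in the re-centred numerator = -3

-3


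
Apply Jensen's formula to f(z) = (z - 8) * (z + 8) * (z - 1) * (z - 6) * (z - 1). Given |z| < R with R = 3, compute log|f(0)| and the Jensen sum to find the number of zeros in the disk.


Jensen's formula: (1/2pi)*integral log|f(Re^it)|dt = log|f(0)| + sum_{|a_k|<R} log(R/|a_k|)
Step 1: f(0) = (-8) * 8 * (-1) * (-6) * (-1) = 384
Step 2: log|f(0)| = log|8| + log|-8| + log|1| + log|6| + log|1| = 5.9506
Step 3: Zeros inside |z| < 3: 1, 1
Step 4: Jensen sum = log(3/1) + log(3/1) = 2.1972
Step 5: n(R) = number of terms in the Jensen sum = count of zeros inside |z| < 3 = 2

2


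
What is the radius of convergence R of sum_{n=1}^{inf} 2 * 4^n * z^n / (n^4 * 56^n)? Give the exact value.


Step 1: General term a_n = 2 * 4^n / (n^4 * 56^n)
Step 2: By the root test, |a_n|^(1/n) = 2^(1/n) * 4 / (n^(4/n) * 56) -> 4/56 as n -> infinity (since 2^(1/n) -> 1 and n^(4/n) -> 1)
Step 3: R = 1/lim|a_n|^(1/n) = 56/4 = 14

14


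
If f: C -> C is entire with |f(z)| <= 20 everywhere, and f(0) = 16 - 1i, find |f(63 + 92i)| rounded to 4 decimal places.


Step 1: By Liouville's theorem, a bounded entire function is constant.
Step 2: f(z) = f(0) = 16 - 1i for all z.
Step 3: |f(w)| = |16 - 1i| = sqrt(256 + 1)
Step 4: = 16.0312

16.0312
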